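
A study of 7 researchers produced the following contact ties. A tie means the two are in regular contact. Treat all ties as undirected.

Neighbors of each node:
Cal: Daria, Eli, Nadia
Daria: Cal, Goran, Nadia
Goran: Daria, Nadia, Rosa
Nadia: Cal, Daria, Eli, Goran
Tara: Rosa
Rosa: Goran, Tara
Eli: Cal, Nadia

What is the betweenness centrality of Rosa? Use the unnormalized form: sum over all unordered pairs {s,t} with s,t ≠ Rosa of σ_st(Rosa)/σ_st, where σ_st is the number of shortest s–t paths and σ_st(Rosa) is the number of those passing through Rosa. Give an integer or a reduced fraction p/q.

Pairs whose geodesics pass through Rosa — Tara–Cal: 2/2; Tara–Daria: 1; Tara–Nadia: 1; Tara–Goran: 1; Tara–Eli: 1.
All other pairs contribute 0.
Summing the contributions gives betweenness(Rosa) = 5.

5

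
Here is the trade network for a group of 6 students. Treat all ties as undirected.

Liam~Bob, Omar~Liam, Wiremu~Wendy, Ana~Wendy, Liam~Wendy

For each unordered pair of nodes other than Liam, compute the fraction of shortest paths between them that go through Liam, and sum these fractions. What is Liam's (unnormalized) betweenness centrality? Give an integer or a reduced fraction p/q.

Pairs whose geodesics pass through Liam — Ana–Omar: 1; Ana–Bob: 1; Wiremu–Omar: 1; Wiremu–Bob: 1; Wendy–Omar: 1; Wendy–Bob: 1; Omar–Bob: 1.
All other pairs contribute 0.
Summing the contributions gives betweenness(Liam) = 7.

7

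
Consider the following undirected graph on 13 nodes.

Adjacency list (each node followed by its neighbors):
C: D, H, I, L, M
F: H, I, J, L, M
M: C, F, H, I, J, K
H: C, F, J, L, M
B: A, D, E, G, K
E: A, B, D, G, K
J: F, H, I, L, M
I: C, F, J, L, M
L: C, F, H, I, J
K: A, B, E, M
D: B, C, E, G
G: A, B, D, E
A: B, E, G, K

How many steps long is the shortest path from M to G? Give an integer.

One shortest route is M – K – B – G, which uses 3 edges, and at distance 2 from M we only reach {A, B, D, E, L}, which does not include G. So d(M,G) = 3.

3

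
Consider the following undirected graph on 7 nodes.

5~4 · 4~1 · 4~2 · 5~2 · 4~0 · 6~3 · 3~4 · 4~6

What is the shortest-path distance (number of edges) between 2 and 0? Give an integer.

One shortest route is 2 – 4 – 0, which uses 2 edges, and 2 and 0 are not directly tied, so nothing shorter exists. So d(2,0) = 2.

2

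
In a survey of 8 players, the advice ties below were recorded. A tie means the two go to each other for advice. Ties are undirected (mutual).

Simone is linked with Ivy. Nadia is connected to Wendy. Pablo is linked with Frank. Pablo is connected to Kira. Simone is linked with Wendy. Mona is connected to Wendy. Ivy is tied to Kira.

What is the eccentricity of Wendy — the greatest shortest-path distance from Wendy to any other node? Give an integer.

5

Distances from Wendy: Frank:5, Ivy:2, Kira:3, Mona:1, Nadia:1, Pablo:4, Simone:1.
The largest is 5 (to Frank), so the eccentricity of Wendy is 5.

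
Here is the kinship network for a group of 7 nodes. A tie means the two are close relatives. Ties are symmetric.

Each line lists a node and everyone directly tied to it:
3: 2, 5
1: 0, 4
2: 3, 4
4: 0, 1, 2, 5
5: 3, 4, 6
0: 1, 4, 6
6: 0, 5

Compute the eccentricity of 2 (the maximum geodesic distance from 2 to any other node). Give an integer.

Distances from 2: 0:2, 1:2, 3:1, 4:1, 5:2, 6:3.
The largest is 3 (to 6), so the eccentricity of 2 is 3.

3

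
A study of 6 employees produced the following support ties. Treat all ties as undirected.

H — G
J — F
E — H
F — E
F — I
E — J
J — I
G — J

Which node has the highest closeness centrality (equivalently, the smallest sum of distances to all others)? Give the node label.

J

Farness (sum of distances to all others) for each node — E:7, F:7, G:8, H:9, I:9, J:6.
The smallest farness is 6, for J, so J has the highest closeness.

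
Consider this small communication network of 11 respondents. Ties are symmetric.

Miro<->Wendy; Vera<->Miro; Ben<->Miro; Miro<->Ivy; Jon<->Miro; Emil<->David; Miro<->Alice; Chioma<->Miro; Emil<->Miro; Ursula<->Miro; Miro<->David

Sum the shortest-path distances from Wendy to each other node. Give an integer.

19

Distances from Wendy: Alice:2, Ben:2, Chioma:2, David:2, Emil:2, Ivy:2, Jon:2, Miro:1, Ursula:2, Vera:2.
Sum = 2 + 2 + 2 + 2 + 2 + 2 + 2 + 1 + 2 + 2 = 19.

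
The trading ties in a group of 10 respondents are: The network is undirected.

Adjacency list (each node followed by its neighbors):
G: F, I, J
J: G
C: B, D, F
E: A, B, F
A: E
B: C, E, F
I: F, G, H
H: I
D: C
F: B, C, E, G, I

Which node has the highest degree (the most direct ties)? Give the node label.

Degrees — A:1, B:3, C:3, D:1, E:3, F:5, G:3, H:1, I:3, J:1.
The maximum is 5, attained only by F.

F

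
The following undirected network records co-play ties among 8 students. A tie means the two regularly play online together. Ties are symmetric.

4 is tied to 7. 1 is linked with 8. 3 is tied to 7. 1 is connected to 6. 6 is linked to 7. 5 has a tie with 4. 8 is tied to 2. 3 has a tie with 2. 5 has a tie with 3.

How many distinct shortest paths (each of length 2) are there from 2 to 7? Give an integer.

1

The shortest distance is 2, and the only length-2 path is 2–3–7. So there is exactly 1 shortest path.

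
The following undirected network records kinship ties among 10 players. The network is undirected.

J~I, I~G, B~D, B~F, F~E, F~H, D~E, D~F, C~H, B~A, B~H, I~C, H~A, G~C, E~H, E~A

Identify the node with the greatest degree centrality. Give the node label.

H

Degrees — A:3, B:4, C:3, D:3, E:4, F:4, G:2, H:5, I:3, J:1.
The maximum is 5, attained only by H.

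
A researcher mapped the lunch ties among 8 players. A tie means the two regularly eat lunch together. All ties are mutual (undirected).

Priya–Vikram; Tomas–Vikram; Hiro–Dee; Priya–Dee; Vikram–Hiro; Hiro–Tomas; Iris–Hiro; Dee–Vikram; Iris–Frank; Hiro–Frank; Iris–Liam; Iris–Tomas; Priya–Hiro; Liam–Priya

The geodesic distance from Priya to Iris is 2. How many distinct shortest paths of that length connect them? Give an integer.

2

The shortest distance is 2. The length-2 paths are: Priya–Liam–Iris; Priya–Hiro–Iris.
That gives 2 distinct shortest paths.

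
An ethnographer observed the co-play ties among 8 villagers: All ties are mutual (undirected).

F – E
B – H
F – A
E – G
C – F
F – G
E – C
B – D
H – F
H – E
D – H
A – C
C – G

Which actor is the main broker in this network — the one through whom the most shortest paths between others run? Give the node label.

Unnormalized betweenness of each node: A:0, B:0, C:1, D:0, E:3, F:7, G:0, H:10.
H has the largest value, 10, making it the main broker — the node through which the most shortest paths run.

H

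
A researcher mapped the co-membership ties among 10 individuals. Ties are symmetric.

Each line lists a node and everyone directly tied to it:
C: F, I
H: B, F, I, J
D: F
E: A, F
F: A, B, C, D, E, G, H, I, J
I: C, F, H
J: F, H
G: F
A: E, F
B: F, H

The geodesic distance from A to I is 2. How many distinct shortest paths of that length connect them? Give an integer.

The shortest distance is 2, and the only length-2 path is A–F–I. So there is exactly 1 shortest path.

1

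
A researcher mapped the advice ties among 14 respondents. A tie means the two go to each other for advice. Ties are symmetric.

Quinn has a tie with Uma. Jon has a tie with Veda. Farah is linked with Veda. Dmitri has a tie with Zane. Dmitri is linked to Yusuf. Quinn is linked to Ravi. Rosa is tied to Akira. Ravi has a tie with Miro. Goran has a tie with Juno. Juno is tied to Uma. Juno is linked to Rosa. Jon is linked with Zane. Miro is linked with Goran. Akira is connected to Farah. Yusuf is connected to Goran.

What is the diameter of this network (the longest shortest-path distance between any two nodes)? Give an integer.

7

Eccentricity of each node (its greatest distance to any other): Akira:5, Dmitri:5, Farah:6, Goran:5, Jon:7, Juno:5, Miro:6, Quinn:7, Ravi:7, Rosa:5, Uma:6, Veda:7, Yusuf:5, Zane:6.
The maximum eccentricity is 7, realized for instance by the pair Quinn–Jon via Quinn – Uma – Juno – Goran – Yusuf – Dmitri – Zane – Jon. So the diameter is 7.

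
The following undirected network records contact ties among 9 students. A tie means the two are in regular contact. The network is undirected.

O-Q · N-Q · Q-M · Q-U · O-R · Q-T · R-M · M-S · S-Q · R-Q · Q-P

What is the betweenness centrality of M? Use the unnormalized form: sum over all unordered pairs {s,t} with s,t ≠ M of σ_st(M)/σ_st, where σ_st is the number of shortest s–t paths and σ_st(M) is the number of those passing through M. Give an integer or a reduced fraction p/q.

1/2

Pairs whose geodesics pass through M — R–S: 1/2.
All other pairs contribute 0.
Summing the contributions gives betweenness(M) = 1/2.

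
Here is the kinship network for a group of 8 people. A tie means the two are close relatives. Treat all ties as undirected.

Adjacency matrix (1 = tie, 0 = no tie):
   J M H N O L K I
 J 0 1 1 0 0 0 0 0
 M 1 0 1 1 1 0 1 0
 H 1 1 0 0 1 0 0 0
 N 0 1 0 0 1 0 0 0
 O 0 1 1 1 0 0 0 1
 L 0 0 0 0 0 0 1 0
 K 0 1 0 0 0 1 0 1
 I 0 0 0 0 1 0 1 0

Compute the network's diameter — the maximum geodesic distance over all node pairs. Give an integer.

3

Eccentricity of each node (its greatest distance to any other): H:3, I:3, J:3, K:2, L:3, M:2, N:3, O:3.
The maximum eccentricity is 3, realized for instance by the pair J–L via J – M – K – L. So the diameter is 3.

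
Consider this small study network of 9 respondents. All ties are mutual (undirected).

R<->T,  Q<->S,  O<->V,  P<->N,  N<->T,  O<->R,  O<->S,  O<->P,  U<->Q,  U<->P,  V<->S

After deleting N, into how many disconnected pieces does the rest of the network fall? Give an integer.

1

N's neighbors (P and T) remain reachable from one another through other ties, so the rest of the network stays in one piece.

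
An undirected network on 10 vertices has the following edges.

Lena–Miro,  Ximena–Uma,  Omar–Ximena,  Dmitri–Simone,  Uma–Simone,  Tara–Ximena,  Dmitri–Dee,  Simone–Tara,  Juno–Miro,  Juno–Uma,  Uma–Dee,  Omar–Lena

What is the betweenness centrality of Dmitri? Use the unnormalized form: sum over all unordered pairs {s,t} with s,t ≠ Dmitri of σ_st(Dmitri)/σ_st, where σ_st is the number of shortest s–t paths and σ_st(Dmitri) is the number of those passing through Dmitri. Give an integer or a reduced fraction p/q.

Pairs whose geodesics pass through Dmitri — Dee–Simone: 1/2; Dee–Tara: 1/3.
All other pairs contribute 0.
Summing the contributions gives betweenness(Dmitri) = 5/6.

5/6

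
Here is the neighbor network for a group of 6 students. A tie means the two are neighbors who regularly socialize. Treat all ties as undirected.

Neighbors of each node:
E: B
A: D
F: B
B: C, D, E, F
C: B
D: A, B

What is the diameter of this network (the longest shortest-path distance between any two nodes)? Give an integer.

3

Eccentricity of each node (its greatest distance to any other): A:3, B:2, C:3, D:2, E:3, F:3.
The maximum eccentricity is 3, realized for instance by the pair F–A via F – B – D – A. So the diameter is 3.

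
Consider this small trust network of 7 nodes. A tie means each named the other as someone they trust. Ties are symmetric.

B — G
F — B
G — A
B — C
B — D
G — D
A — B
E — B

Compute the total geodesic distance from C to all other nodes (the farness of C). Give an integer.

11

Distances from C: A:2, B:1, D:2, E:2, F:2, G:2.
Sum = 2 + 1 + 2 + 2 + 2 + 2 = 11.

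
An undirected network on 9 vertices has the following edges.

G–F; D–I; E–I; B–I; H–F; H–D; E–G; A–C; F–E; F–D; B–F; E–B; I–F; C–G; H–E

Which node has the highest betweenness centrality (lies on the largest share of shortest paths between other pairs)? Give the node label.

G

Unnormalized betweenness of each node: A:0, B:0, C:7, D:1/3, E:16/3, F:55/6, G:12, H:1/3, I:5/6.
G has the largest value, 12, making it the main broker — the node through which the most shortest paths run.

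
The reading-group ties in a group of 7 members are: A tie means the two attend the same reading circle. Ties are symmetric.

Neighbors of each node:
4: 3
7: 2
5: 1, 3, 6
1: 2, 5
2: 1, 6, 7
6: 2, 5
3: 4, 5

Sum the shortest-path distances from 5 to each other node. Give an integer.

10

Distances from 5: 1:1, 2:2, 3:1, 4:2, 6:1, 7:3.
Sum = 1 + 2 + 1 + 2 + 1 + 3 = 10.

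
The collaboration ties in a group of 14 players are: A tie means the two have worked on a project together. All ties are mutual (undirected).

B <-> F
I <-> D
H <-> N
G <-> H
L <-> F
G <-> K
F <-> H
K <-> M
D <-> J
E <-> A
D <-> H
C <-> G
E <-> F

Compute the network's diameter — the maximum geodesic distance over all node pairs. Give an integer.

Eccentricity of each node (its greatest distance to any other): A:6, B:5, C:5, D:4, E:5, F:4, G:4, H:3, I:5, J:5, K:5, L:5, M:6, N:4.
The maximum eccentricity is 6, realized for instance by the pair M–A via M – K – G – H – F – E – A. So the diameter is 6.

6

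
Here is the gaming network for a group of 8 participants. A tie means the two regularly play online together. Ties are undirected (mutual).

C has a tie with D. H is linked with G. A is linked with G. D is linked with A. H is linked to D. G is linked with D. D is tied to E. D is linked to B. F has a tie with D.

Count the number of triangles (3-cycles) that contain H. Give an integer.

H's neighbors: D and G.
Neighbor pairs that are themselves tied: H–D–G. Each forms one triangle with H, for 1 in total.

1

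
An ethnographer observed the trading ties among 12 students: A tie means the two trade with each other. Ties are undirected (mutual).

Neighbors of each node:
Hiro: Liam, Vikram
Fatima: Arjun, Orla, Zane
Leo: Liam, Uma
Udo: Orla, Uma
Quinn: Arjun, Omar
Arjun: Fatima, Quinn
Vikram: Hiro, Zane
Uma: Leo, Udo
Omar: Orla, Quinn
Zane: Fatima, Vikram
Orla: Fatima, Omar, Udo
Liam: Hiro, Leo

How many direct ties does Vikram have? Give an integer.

2

Vikram is directly tied to Hiro and Zane. That is 2 neighbors, so the degree of Vikram is 2.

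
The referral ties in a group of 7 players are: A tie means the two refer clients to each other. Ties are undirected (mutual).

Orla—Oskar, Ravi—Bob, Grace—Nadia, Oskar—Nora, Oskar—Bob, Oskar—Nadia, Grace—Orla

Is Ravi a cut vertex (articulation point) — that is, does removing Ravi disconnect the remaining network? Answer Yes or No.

Even without Ravi, every remaining node can still reach every other (the residual graph is connected), so Ravi is not a cut vertex.

No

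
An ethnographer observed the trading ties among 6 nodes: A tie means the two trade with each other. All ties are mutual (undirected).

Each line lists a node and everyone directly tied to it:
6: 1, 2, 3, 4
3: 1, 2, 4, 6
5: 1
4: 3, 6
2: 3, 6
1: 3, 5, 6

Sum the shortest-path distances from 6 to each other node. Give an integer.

Distances from 6: 1:1, 2:1, 3:1, 4:1, 5:2.
Sum = 1 + 1 + 1 + 1 + 2 = 6.

6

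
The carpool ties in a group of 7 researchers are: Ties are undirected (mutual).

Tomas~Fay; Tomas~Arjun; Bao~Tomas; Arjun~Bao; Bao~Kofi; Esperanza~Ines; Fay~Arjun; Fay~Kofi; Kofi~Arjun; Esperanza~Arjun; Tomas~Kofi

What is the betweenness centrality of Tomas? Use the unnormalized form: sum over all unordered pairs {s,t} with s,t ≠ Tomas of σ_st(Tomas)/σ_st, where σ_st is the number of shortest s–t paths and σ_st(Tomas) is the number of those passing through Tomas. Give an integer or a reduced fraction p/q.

Pairs whose geodesics pass through Tomas — Fay–Bao: 1/3.
All other pairs contribute 0.
Summing the contributions gives betweenness(Tomas) = 1/3.

1/3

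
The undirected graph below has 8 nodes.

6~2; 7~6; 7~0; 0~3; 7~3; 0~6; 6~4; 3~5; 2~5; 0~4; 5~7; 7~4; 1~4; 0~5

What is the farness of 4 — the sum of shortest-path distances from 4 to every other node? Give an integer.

10

Distances from 4: 0:1, 1:1, 2:2, 3:2, 5:2, 6:1, 7:1.
Sum = 1 + 1 + 2 + 2 + 2 + 1 + 1 = 10.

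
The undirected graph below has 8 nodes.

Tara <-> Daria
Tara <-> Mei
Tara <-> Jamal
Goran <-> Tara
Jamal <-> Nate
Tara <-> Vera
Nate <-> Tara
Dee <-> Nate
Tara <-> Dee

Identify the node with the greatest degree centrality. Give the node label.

Degrees — Daria:1, Dee:2, Goran:1, Jamal:2, Mei:1, Nate:3, Tara:7, Vera:1.
The maximum is 7, attained only by Tara.

Tara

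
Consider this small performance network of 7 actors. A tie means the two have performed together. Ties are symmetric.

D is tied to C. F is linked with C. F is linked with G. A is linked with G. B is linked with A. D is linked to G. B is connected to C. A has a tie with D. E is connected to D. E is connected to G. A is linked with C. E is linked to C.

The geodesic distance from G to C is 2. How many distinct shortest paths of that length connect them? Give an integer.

The shortest distance is 2. The length-2 paths are: G–F–C; G–E–C; G–A–C; G–D–C.
That gives 4 distinct shortest paths.

4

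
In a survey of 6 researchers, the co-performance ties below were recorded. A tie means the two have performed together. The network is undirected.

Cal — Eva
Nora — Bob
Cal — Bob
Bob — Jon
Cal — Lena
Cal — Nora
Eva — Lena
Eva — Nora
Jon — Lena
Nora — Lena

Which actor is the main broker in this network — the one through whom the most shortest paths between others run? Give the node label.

Lena

Unnormalized betweenness of each node: Bob:1, Cal:5/6, Eva:0, Jon:1/3, Lena:2, Nora:5/6.
Lena has the largest value, 2, making it the main broker — the node through which the most shortest paths run.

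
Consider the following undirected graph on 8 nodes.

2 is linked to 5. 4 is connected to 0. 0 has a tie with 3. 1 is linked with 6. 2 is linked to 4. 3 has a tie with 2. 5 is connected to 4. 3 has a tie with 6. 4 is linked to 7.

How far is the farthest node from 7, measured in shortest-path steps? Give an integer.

5

Distances from 7: 0:2, 1:5, 2:2, 3:3, 4:1, 5:2, 6:4.
The largest is 5 (to 1), so the eccentricity of 7 is 5.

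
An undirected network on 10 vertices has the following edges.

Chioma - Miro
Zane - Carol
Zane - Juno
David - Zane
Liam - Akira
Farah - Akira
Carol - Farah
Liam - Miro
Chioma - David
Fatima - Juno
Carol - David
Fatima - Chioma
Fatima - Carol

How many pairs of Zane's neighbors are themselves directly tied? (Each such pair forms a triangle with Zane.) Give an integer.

1

Zane's neighbors: Carol, David, and Juno.
Neighbor pairs that are themselves tied: Zane–Carol–David. Each forms one triangle with Zane, for 1 in total.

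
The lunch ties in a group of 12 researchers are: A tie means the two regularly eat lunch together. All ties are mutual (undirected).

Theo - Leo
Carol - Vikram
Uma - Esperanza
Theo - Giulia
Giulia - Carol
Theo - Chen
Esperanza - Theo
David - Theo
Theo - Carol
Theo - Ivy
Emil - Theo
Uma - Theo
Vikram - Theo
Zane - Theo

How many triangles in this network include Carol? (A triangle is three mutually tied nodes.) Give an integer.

2

Carol's neighbors: Giulia, Theo, and Vikram.
Neighbor pairs that are themselves tied: Carol–Giulia–Theo; Carol–Theo–Vikram. Each forms one triangle with Carol, for 2 in total.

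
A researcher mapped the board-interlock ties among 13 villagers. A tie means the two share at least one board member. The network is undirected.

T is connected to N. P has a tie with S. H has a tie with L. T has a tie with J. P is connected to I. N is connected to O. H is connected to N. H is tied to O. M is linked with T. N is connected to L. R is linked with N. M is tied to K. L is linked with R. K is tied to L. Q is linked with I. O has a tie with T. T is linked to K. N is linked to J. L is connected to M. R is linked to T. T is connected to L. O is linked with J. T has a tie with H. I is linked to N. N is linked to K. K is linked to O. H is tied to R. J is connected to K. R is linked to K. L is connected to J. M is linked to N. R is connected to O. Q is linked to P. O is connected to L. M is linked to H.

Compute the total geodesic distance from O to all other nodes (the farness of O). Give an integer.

21

Distances from O: H:1, I:2, J:1, K:1, L:1, M:2, N:1, P:3, Q:3, R:1, S:4, T:1.
Sum = 1 + 2 + 1 + 1 + 1 + 2 + 1 + 3 + 3 + 1 + 4 + 1 = 21.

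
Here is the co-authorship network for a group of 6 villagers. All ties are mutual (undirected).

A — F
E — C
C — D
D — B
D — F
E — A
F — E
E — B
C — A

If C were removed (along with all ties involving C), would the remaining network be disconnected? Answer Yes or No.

No

Even without C, every remaining node can still reach every other (the residual graph is connected), so C is not a cut vertex.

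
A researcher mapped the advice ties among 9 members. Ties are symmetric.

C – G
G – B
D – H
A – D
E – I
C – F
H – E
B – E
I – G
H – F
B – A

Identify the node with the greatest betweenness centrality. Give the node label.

H

Unnormalized betweenness of each node: A:2, B:37/6, C:7/3, D:2, E:17/3, F:8/3, G:17/3, H:22/3, I:7/6.
H has the largest value, 22/3, making it the main broker — the node through which the most shortest paths run.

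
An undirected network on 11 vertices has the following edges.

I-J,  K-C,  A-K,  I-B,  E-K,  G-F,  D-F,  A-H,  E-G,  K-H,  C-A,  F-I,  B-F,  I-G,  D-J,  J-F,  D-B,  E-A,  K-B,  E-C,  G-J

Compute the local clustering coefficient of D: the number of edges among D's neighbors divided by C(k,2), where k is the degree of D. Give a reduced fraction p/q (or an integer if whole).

D's neighbors: B, F, and J (k = 3).
Possible neighbor pairs: C(3,2) = 3. Edges among them: B–F, F–J → e = 2.
Clustering(D) = 2/3.

2/3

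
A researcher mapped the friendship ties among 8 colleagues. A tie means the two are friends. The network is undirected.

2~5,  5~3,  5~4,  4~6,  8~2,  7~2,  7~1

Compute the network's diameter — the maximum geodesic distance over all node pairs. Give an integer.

Eccentricity of each node (its greatest distance to any other): 1:5, 2:3, 3:4, 4:4, 5:3, 6:5, 7:4, 8:4.
The maximum eccentricity is 5, realized for instance by the pair 1–6 via 1 – 7 – 2 – 5 – 4 – 6. So the diameter is 5.

5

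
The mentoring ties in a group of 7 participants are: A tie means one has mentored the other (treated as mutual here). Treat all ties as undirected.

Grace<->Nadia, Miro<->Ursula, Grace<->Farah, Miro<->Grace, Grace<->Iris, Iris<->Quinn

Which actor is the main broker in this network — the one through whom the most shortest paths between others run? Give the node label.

Grace

Unnormalized betweenness of each node: Farah:0, Grace:13, Iris:5, Miro:5, Nadia:0, Quinn:0, Ursula:0.
Grace has the largest value, 13, making it the main broker — the node through which the most shortest paths run.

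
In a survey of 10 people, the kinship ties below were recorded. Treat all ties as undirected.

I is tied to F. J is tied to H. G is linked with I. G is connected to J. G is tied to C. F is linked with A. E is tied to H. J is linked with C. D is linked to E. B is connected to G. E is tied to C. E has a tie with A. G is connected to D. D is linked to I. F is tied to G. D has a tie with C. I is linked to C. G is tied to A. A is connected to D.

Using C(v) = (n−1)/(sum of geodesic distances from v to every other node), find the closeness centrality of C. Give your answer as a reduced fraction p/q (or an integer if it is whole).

9/13

Distances from C: A:2, B:2, D:1, E:1, F:2, G:1, H:2, I:1, J:1. Sum = 13.
n = 10, so closeness = 9/13.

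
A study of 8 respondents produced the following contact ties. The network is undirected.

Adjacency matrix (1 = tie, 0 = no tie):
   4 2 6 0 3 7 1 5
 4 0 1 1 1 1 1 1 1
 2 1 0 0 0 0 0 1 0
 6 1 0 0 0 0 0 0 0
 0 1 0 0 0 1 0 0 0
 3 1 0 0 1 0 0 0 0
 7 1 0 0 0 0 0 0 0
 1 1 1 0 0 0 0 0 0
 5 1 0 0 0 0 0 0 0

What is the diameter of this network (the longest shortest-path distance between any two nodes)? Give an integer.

Eccentricity of each node (its greatest distance to any other): 0:2, 1:2, 2:2, 3:2, 4:1, 5:2, 6:2, 7:2.
The maximum eccentricity is 2, realized for instance by the pair 2–6 via 2 – 4 – 6. So the diameter is 2.

2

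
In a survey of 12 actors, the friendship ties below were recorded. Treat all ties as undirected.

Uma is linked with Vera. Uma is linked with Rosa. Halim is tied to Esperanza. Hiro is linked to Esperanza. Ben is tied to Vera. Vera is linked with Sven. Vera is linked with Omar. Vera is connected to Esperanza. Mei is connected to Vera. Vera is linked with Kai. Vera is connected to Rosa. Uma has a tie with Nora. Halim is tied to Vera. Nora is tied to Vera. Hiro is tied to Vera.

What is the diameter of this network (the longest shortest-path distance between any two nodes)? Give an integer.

Eccentricity of each node (its greatest distance to any other): Ben:2, Esperanza:2, Halim:2, Hiro:2, Kai:2, Mei:2, Nora:2, Omar:2, Rosa:2, Sven:2, Uma:2, Vera:1.
The maximum eccentricity is 2, realized for instance by the pair Uma–Omar via Uma – Vera – Omar. So the diameter is 2.

2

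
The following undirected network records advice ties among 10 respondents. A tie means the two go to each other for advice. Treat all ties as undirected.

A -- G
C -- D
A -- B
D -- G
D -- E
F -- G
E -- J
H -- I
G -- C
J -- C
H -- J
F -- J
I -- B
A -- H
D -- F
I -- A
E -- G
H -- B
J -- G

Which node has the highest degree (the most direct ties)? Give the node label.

Degrees — A:4, B:3, C:3, D:4, E:3, F:3, G:6, H:4, I:3, J:5.
The maximum is 6, attained only by G.

G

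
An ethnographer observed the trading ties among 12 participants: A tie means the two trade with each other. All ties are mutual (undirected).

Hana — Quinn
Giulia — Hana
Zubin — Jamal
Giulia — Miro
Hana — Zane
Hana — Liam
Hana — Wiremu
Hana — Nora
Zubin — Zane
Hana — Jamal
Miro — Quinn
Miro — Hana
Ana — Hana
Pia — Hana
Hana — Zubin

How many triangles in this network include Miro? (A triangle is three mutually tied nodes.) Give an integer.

2

Miro's neighbors: Giulia, Hana, and Quinn.
Neighbor pairs that are themselves tied: Miro–Giulia–Hana; Miro–Hana–Quinn. Each forms one triangle with Miro, for 2 in total.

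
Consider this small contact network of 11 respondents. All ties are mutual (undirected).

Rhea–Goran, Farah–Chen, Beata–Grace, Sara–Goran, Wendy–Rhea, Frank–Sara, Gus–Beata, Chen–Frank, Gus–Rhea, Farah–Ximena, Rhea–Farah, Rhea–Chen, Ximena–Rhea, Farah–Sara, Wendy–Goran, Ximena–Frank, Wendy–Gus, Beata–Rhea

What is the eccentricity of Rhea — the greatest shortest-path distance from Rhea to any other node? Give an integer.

Distances from Rhea: Beata:1, Chen:1, Farah:1, Frank:2, Goran:1, Grace:2, Gus:1, Sara:2, Wendy:1, Ximena:1.
The largest is 2 (to Sara, Frank, and Grace), so the eccentricity of Rhea is 2.

2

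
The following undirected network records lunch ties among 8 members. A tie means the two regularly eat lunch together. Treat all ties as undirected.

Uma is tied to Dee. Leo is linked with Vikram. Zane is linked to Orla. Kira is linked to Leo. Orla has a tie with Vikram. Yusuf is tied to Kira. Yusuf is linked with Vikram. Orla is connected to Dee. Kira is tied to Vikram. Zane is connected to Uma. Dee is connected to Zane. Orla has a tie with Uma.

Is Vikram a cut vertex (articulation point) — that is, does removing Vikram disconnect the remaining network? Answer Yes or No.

Removing Vikram leaves {Kira, Leo, and Yusuf} with no path to {Dee, Orla, Uma, and Zane}, so the network splits into 2 components. Vikram is a cut vertex.

Yes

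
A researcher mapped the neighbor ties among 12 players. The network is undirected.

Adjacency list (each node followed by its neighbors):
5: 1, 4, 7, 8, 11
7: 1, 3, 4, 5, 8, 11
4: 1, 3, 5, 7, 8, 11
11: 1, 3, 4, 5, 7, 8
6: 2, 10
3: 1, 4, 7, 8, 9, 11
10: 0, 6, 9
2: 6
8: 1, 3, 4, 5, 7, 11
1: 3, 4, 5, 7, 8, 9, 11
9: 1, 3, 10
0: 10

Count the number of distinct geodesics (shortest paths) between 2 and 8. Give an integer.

The shortest distance is 5. The length-5 paths are: 2–6–10–9–1–8; 2–6–10–9–3–8.
That gives 2 distinct shortest paths.

2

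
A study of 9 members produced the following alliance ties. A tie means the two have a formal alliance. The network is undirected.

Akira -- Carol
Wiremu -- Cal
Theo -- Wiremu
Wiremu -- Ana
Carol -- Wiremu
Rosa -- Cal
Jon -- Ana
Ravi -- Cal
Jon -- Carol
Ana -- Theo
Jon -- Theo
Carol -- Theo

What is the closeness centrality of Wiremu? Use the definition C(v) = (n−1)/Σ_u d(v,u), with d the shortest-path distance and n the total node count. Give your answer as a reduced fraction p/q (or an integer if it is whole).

2/3

Distances from Wiremu: Akira:2, Ana:1, Cal:1, Carol:1, Jon:2, Ravi:2, Rosa:2, Theo:1. Sum = 12.
n = 9, so closeness = 8/12 = 2/3.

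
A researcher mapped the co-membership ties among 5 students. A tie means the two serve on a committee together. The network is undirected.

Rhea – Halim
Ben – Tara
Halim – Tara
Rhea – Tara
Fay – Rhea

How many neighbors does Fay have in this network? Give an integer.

1

Fay is directly tied to Rhea. That is 1 neighbor, so the degree of Fay is 1.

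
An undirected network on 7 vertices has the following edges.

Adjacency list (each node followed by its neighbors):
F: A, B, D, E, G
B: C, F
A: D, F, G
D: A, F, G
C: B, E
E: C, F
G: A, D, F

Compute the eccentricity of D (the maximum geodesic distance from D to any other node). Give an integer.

Distances from D: A:1, B:2, C:3, E:2, F:1, G:1.
The largest is 3 (to C), so the eccentricity of D is 3.

3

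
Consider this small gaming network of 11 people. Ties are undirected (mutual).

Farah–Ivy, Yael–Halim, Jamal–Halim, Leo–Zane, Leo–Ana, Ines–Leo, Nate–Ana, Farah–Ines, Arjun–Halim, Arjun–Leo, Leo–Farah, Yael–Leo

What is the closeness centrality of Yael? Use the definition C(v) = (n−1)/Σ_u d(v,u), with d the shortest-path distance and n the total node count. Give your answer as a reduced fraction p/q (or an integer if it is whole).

Distances from Yael: Ana:2, Arjun:2, Farah:2, Halim:1, Ines:2, Ivy:3, Jamal:2, Leo:1, Nate:3, Zane:2. Sum = 20.
n = 11, so closeness = 10/20 = 1/2.

1/2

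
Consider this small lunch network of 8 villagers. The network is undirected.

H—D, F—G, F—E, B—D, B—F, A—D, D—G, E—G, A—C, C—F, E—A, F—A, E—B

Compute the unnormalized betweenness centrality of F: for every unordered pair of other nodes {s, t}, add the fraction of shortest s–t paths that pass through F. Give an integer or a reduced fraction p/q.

7/2

Pairs whose geodesics pass through F — B–G: 1/3; B–C: 1; B–A: 1/3; G–C: 1; G–A: 1/3; C–E: 1/2.
All other pairs contribute 0.
Summing the contributions gives betweenness(F) = 7/2.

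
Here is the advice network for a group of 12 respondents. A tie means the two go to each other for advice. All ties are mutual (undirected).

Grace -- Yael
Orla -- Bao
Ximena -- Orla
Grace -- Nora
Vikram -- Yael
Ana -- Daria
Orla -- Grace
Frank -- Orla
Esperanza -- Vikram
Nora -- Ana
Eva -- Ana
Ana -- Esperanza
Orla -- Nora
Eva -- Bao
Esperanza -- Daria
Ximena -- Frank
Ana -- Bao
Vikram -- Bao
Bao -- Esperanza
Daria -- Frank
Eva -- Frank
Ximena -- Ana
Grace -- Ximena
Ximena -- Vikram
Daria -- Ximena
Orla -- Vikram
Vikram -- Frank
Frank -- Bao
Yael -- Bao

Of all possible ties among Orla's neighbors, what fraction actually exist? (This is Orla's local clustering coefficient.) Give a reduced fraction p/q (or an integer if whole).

7/15

Orla's neighbors: Bao, Frank, Grace, Nora, Vikram, and Ximena (k = 6).
Possible neighbor pairs: C(6,2) = 15. Edges among them: Bao–Frank, Bao–Vikram, Frank–Vikram, Frank–Ximena, Grace–Nora, Grace–Ximena, Vikram–Ximena → e = 7.
Clustering(Orla) = 7/15.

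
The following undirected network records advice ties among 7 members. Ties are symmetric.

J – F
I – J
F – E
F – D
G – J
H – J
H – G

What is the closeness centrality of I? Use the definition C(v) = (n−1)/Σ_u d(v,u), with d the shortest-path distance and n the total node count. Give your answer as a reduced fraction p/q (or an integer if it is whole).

Distances from I: D:3, E:3, F:2, G:2, H:2, J:1. Sum = 13.
n = 7, so closeness = 6/13.

6/13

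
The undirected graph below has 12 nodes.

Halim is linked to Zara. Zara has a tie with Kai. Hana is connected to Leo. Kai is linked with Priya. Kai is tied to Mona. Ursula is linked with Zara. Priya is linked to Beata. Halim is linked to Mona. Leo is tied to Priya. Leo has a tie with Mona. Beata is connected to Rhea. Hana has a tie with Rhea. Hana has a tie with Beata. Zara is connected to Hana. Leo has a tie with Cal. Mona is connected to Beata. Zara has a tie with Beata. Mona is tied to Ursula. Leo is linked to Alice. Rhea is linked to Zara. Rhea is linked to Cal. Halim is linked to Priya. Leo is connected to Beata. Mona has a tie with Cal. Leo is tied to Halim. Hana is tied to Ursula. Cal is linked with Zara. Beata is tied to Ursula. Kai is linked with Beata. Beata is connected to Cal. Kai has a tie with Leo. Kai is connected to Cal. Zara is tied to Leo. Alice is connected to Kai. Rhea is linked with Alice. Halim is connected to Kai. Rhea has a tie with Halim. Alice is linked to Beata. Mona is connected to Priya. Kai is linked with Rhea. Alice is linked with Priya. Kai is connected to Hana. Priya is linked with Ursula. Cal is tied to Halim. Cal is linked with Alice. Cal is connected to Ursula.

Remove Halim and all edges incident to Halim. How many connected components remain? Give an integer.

Halim's neighbors (Cal, Kai, Leo, Mona, Priya, Rhea, and Zara) remain reachable from one another through other ties, so the rest of the network stays in one piece.

1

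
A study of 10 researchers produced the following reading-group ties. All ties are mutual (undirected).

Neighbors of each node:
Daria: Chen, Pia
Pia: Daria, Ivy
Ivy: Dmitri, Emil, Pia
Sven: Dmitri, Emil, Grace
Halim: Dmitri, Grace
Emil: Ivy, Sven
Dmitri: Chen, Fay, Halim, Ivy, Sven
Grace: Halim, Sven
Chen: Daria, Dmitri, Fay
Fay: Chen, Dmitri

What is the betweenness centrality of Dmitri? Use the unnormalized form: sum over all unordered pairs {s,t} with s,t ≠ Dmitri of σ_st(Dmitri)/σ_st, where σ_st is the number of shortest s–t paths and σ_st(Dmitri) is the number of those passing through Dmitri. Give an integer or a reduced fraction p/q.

Pairs whose geodesics pass through Dmitri — Emil–Halim: 2/3; Emil–Fay: 2/2; Emil–Chen: 2/2; Sven–Halim: 1/2; Sven–Fay: 1; Sven–Chen: 1; Sven–Daria: 1; Sven–Pia: 1/2; Sven–Ivy: 1/2; Grace–Fay: 2/2; Grace–Chen: 2/2; Grace–Daria: 2/2; Grace–Pia: 2/3; Grace–Ivy: 2/3 … (+8 more pairs).
All other pairs contribute 0.
Summing the contributions gives betweenness(Dmitri) = 19.

19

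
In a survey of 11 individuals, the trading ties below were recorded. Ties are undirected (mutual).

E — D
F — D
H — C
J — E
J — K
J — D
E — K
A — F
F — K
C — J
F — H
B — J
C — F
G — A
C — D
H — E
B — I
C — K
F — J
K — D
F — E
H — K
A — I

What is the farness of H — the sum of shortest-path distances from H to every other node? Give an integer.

19

Distances from H: A:2, B:3, C:1, D:2, E:1, F:1, G:3, I:3, J:2, K:1.
Sum = 2 + 3 + 1 + 2 + 1 + 1 + 3 + 3 + 2 + 1 = 19.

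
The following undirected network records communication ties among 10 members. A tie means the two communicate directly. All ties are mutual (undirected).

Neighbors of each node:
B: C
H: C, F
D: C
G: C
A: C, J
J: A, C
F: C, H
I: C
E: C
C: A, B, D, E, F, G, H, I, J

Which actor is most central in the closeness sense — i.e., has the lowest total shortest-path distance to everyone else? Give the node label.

Farness (sum of distances to all others) for each node — A:16, B:17, C:9, D:17, E:17, F:16, G:17, H:16, I:17, J:16.
The smallest farness is 9, for C, so C has the highest closeness.

C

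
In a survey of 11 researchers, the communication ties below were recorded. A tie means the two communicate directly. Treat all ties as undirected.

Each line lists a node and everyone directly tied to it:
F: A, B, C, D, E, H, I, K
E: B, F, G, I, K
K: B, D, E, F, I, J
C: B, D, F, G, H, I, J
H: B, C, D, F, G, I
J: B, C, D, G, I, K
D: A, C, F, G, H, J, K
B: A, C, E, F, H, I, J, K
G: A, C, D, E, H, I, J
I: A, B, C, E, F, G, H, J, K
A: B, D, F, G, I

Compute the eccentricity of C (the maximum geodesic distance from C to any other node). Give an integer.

2

Distances from C: A:2, B:1, D:1, E:2, F:1, G:1, H:1, I:1, J:1, K:2.
The largest is 2 (to K, A, and E), so the eccentricity of C is 2.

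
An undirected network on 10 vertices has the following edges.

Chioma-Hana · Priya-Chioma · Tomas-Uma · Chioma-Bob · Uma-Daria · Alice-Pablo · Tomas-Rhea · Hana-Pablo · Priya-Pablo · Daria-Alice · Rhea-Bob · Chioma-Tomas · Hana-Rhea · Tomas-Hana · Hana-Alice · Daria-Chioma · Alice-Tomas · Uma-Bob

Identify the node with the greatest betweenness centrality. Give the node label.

Unnormalized betweenness of each node: Alice:23/7, Bob:57/28, Chioma:751/84, Daria:89/42, Hana:110/21, Pablo:7/4, Priya:5/6, Rhea:61/42, Tomas:157/28, Uma:73/42.
Chioma has the largest value, 751/84, making it the main broker — the node through which the most shortest paths run.

Chioma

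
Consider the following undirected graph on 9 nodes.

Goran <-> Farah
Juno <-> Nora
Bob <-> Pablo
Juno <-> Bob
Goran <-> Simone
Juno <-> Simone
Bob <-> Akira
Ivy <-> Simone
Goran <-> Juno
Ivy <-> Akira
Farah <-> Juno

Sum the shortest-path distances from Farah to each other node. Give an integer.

Distances from Farah: Akira:3, Bob:2, Goran:1, Ivy:3, Juno:1, Nora:2, Pablo:3, Simone:2.
Sum = 3 + 2 + 1 + 3 + 1 + 2 + 3 + 2 = 17.

17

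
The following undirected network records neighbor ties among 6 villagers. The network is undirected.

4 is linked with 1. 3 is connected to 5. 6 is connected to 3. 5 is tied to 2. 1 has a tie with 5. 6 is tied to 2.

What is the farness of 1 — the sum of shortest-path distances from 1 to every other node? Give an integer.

9

Distances from 1: 2:2, 3:2, 4:1, 5:1, 6:3.
Sum = 2 + 2 + 1 + 1 + 3 = 9.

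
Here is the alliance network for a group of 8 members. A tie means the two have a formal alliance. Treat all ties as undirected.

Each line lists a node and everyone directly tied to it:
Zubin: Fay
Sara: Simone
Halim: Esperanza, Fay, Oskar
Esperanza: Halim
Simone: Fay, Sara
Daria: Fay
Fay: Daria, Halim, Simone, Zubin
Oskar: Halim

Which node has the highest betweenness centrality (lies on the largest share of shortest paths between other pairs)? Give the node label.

Unnormalized betweenness of each node: Daria:0, Esperanza:0, Fay:17, Halim:11, Oskar:0, Sara:0, Simone:6, Zubin:0.
Fay has the largest value, 17, making it the main broker — the node through which the most shortest paths run.

Fay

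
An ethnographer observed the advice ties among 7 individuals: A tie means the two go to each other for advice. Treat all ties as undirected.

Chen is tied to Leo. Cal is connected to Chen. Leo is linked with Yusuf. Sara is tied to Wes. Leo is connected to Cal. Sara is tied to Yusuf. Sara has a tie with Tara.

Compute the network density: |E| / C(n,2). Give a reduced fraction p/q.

There are 7 edges and 7 nodes, so the maximum possible is C(7,2) = 21.
Density = 7/21 = 1/3.

1/3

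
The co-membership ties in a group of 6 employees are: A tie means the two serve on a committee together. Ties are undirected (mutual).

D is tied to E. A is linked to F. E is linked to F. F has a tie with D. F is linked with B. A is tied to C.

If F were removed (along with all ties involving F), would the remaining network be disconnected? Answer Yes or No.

Yes

Removing F leaves {A and C} with no path to {B}, so the network splits into 3 components. F is a cut vertex.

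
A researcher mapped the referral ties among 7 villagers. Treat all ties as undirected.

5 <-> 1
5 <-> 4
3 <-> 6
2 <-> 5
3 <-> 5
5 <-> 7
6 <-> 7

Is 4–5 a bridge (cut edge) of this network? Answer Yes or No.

Yes

Without the 4–5 edge there is no alternate route between 4 and 5, so the network disconnects. It is a bridge.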